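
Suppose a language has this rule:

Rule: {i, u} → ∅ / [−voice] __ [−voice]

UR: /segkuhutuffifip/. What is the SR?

/u/ is a high vowel flanked by voiceless consonants /k/ and /h/, so it deletes.
/u/ is a high vowel flanked by voiceless consonants /h/ and /t/, so it deletes.
/u/ is a high vowel flanked by voiceless consonants /t/ and /f/, so it deletes.
/i/ is a high vowel flanked by voiceless consonants /f/ and /f/, so it deletes.
/i/ is a high vowel flanked by voiceless consonants /f/ and /p/, so it deletes.
Surface form: [segkhtfffp].

segkhtfffp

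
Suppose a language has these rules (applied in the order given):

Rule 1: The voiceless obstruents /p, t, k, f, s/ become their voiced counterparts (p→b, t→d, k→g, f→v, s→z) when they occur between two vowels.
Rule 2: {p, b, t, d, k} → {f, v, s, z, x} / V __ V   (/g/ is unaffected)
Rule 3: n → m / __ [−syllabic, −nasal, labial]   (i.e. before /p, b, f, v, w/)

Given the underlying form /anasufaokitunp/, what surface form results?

anazuvaogizump

Rule 1 (intervocalic voicing): /s/ is a voiceless obstruent between vowels /a/ and /u/, so it voices to [z]. /f/ is a voiceless obstruent between vowels /u/ and /a/, so it voices to [v]. /k/ is a voiceless obstruent between vowels /o/ and /i/, so it voices to [g]. /t/ is a voiceless obstruent between vowels /i/ and /u/, so it voices to [d]. /anasufaokitunp/ → anazuvaogidunp.
Rule 2 (intervocalic spirantization): /d/ is a stop between vowels /i/ and /u/, so it spirantizes to the fricative [z]. /anazuvaogidunp/ → anazuvaogizunp.
Rule 3 (nasal place assimilation): /n/ precedes the labial consonant /p/, so it assimilates in place to [m]. /anazuvaogizunp/ → anazuvaogizump.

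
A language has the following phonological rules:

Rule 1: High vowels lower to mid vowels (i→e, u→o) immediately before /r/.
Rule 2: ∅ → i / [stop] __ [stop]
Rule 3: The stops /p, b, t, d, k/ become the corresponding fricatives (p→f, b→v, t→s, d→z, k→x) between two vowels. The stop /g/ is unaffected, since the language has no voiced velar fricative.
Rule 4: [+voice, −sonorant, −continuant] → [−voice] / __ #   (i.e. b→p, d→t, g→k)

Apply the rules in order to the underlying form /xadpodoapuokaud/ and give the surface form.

Rule 1 (pre-rhotic lowering): no segment meets the environment; /xadpodoapuokaud/ is unchanged.
Rule 2 (stop-cluster i-epenthesis): /d/ and /p/ form a stop–stop cluster, so [i] is inserted between them. /xadpodoapuokaud/ → xadipodoapuokaud.
Rule 3 (intervocalic spirantization): /d/ is a stop between vowels /a/ and /i/, so it spirantizes to the fricative [z]. /p/ is a stop between vowels /i/ and /o/, so it spirantizes to the fricative [f]. /d/ is a stop between vowels /o/ and /o/, so it spirantizes to the fricative [z]. /p/ is a stop between vowels /a/ and /u/, so it spirantizes to the fricative [f]. /k/ is a stop between vowels /o/ and /a/, so it spirantizes to the fricative [x]. /xadipodoapuokaud/ → xazifozoafuoxaud.
Rule 4 (final devoicing): /d/ is a voiced stop in word-final position, so it devoices to [t]. /xazifozoafuoxaud/ → xazifozoafuoxaut.

xazifozoafuoxaut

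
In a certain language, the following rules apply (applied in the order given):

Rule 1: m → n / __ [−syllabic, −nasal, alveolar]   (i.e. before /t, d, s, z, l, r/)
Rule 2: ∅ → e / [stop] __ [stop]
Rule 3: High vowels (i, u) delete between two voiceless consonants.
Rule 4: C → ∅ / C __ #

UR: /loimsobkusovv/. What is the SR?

loinsobeksov

Rule 1 (nasal place assimilation): /m/ precedes the alveolar consonant /s/, so it assimilates in place to [n]. /loimsobkusovv/ → loinsobkusovv.
Rule 2 (stop-cluster e-epenthesis): /b/ and /k/ form a stop–stop cluster, so [e] is inserted between them. /loinsobkusovv/ → loinsobekusovv.
Rule 3 (high vowel syncope): /u/ is a high vowel flanked by voiceless consonants /k/ and /s/, so it deletes. /loinsobekusovv/ → loinsobeksovv.
Rule 4 (final cluster simplification): /v/ is the second consonant of a word-final cluster /vv/, so it deletes. /loinsobeksovv/ → loinsobeksov.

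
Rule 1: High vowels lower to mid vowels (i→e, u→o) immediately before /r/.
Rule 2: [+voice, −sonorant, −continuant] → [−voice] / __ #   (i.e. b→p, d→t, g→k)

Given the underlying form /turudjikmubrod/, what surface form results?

torudjikmubrot

Rule 1 (pre-rhotic lowering): /u/ is a high vowel immediately before /r/, so it lowers to [o]. /turudjikmubrod/ → torudjikmubrod.
Rule 2 (final devoicing): /d/ is a voiced stop in word-final position, so it devoices to [t]. /torudjikmubrod/ → torudjikmubrot.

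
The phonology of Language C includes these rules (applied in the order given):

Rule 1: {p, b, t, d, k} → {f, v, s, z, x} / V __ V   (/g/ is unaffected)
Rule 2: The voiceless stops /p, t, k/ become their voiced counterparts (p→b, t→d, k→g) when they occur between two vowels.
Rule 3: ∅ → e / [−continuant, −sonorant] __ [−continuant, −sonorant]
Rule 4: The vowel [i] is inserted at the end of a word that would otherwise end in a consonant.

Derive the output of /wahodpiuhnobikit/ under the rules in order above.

wahodepiuhnovixiti

Rule 1 (intervocalic spirantization): /b/ is a stop between vowels /o/ and /i/, so it spirantizes to the fricative [v]. /k/ is a stop between vowels /i/ and /i/, so it spirantizes to the fricative [x]. /wahodpiuhnobikit/ → wahodpiuhnovixit.
Rule 2 (intervocalic voicing): no segment meets the environment; /wahodpiuhnovixit/ is unchanged.
Rule 3 (stop-cluster e-epenthesis): /d/ and /p/ form a stop–stop cluster, so [e] is inserted between them. /wahodpiuhnovixit/ → wahodepiuhnovixit.
Rule 4 (final i-epenthesis): the form ends in the consonant /t/, so [i] is inserted word-finally. /wahodepiuhnovixit/ → wahodepiuhnovixiti.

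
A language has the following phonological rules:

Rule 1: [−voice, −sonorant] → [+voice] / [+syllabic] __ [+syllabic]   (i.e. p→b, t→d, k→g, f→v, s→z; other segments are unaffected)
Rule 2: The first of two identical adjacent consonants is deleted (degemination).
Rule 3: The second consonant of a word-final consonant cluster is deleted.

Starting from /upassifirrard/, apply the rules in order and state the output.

ubasivirar

Rule 1 (intervocalic voicing): /p/ is a voiceless obstruent between vowels /u/ and /a/, so it voices to [b]. /f/ is a voiceless obstruent between vowels /i/ and /i/, so it voices to [v]. /upassifirrard/ → ubassivirrard.
Rule 2 (degemination): /ss/ is a geminate; the first /s/ deletes. /rr/ is a geminate; the first /r/ deletes. /ubassivirrard/ → ubasivirard.
Rule 3 (final cluster simplification): /d/ is the second consonant of a word-final cluster /rd/, so it deletes. /ubasivirard/ → ubasivirar.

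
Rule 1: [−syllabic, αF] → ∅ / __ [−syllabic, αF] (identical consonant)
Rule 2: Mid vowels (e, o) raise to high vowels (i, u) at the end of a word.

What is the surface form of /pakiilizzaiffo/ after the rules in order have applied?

Rule 1 (degemination): /zz/ is a geminate; the first /z/ deletes. /ff/ is a geminate; the first /f/ deletes. /pakiilizzaiffo/ → pakiilizaifo.
Rule 2 (final vowel raising): /o/ is a mid vowel in word-final position, so it raises to [u]. /pakiilizaifo/ → pakiilizaifu.

pakiilizaifu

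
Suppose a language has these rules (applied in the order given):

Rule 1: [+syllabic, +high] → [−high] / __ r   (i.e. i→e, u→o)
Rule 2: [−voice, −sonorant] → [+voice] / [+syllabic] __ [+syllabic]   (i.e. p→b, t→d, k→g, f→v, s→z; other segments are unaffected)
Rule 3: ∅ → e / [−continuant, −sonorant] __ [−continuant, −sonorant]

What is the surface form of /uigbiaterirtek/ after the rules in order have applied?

uigebiaderertek

Rule 1 (pre-rhotic lowering): /i/ is a high vowel immediately before /r/, so it lowers to [e]. /uigbiaterirtek/ → uigbiaterertek.
Rule 2 (intervocalic voicing): /t/ is a voiceless obstruent between vowels /a/ and /e/, so it voices to [d]. /uigbiaterertek/ → uigbiaderertek.
Rule 3 (stop-cluster e-epenthesis): /g/ and /b/ form a stop–stop cluster, so [e] is inserted between them. /uigbiaderertek/ → uigebiaderertek.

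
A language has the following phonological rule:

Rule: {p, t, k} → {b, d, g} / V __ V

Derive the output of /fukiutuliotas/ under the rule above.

/k/ is a voiceless stop between vowels /u/ and /i/, so it voices to [g].
/t/ is a voiceless stop between vowels /u/ and /u/, so it voices to [d].
/t/ is a voiceless stop between vowels /o/ and /a/, so it voices to [d].
Surface form: [fugiuduliodas].

fugiuduliodas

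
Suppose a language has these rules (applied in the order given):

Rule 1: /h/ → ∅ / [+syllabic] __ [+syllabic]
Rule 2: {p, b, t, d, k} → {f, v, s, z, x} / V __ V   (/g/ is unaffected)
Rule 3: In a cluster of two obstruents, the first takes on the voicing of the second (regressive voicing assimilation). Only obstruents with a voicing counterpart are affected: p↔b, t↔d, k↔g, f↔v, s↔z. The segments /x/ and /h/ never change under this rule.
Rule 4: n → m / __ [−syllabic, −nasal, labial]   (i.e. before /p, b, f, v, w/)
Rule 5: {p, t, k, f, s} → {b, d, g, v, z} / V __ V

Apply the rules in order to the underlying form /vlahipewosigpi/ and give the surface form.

Rule 1 (intervocalic h-deletion): /h/ occurs between vowels /a/ and /i/, so it deletes. /vlahipewosigpi/ → vlaipewosigpi.
Rule 2 (intervocalic spirantization): /p/ is a stop between vowels /i/ and /e/, so it spirantizes to the fricative [f]. /vlaipewosigpi/ → vlaifewosigpi.
Rule 3 (regressive voicing assimilation): /g/ precedes the voiceless obstruent /p/, so it devoices to [k] by assimilation. /vlaifewosigpi/ → vlaifewosikpi.
Rule 4 (nasal place assimilation): no segment meets the environment; /vlaifewosikpi/ is unchanged.
Rule 5 (intervocalic voicing): /f/ is a voiceless obstruent between vowels /i/ and /e/, so it voices to [v]. /s/ is a voiceless obstruent between vowels /o/ and /i/, so it voices to [z]. /vlaifewosikpi/ → vlaivewozikpi.

vlaivewozikpi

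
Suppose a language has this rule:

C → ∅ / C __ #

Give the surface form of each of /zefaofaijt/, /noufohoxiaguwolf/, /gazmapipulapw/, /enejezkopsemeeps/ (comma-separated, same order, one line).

zefaofaij, noufohoxiaguwol, gazmapipulap, enejezkopsemeep

/zefaofaijt/: /t/ is the second consonant of a word-final cluster /jt/, so it deletes. → [zefaofaij].
/noufohoxiaguwolf/: /f/ is the second consonant of a word-final cluster /lf/, so it deletes. → [noufohoxiaguwol].
/gazmapipulapw/: /w/ is the second consonant of a word-final cluster /pw/, so it deletes. → [gazmapipulap].
/enejezkopsemeeps/: /s/ is the second consonant of a word-final cluster /ps/, so it deletes. → [enejezkopsemeep].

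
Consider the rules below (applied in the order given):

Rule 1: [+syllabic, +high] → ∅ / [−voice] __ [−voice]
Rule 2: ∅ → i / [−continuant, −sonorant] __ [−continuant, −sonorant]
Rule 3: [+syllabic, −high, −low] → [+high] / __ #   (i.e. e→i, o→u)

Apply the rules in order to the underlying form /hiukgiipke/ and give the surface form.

Rule 1 (high vowel syncope): no segment meets the environment; /hiukgiipke/ is unchanged.
Rule 2 (stop-cluster i-epenthesis): /k/ and /g/ form a stop–stop cluster, so [i] is inserted between them. /p/ and /k/ form a stop–stop cluster, so [i] is inserted between them. /hiukgiipke/ → hiukigiipike.
Rule 3 (final vowel raising): /e/ is a mid vowel in word-final position, so it raises to [i]. /hiukigiipike/ → hiukigiipiki.

hiukigiipiki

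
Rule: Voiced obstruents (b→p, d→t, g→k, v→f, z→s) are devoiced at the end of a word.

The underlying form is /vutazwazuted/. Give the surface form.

vutazwazutet

/d/ is a voiced obstruent in word-final position, so it devoices to [t].
The other instances of /v/, /z/ do not occur in the required environment and remain unchanged.
Surface form: [vutazwazutet].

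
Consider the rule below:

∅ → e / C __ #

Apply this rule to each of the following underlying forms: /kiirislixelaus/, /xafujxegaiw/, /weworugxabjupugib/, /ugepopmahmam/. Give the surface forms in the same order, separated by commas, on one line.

/kiirislixelaus/: the form ends in the consonant /s/, so [e] is inserted word-finally. → [kiirislixelause].
/xafujxegaiw/: the form ends in the consonant /w/, so [e] is inserted word-finally. → [xafujxegaiwe].
/weworugxabjupugib/: the form ends in the consonant /b/, so [e] is inserted word-finally. → [weworugxabjupugibe].
/ugepopmahmam/: the form ends in the consonant /m/, so [e] is inserted word-finally. → [ugepopmahmame].

kiirislixelause, xafujxegaiwe, weworugxabjupugibe, ugepopmahmame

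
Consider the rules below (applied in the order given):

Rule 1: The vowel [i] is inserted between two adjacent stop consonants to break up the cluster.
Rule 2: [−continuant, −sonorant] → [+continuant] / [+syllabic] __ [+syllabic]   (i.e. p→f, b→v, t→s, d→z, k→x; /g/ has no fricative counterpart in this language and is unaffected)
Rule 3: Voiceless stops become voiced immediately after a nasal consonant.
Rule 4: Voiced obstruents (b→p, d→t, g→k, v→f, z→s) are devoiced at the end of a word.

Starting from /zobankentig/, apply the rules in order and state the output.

Rule 1 (stop-cluster i-epenthesis): no segment meets the environment; /zobankentig/ is unchanged.
Rule 2 (intervocalic spirantization): /b/ is a stop between vowels /o/ and /a/, so it spirantizes to the fricative [v]. /zobankentig/ → zovankentig.
Rule 3 (post-nasal voicing): /k/ is a voiceless stop immediately after the nasal /n/, so it voices to [g]. /t/ is a voiceless stop immediately after the nasal /n/, so it voices to [d]. /zovankentig/ → zovangendig.
Rule 4 (final devoicing): /g/ is a voiced obstruent in word-final position, so it devoices to [k]. /zovangendig/ → zovangendik.

zovangendik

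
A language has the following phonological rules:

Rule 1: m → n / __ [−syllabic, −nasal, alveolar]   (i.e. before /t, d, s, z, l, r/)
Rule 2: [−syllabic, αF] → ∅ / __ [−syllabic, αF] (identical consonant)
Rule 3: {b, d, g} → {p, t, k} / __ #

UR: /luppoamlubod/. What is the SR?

Rule 1 (nasal place assimilation): /m/ precedes the alveolar consonant /l/, so it assimilates in place to [n]. /luppoamlubod/ → luppoanlubod.
Rule 2 (degemination): /pp/ is a geminate; the first /p/ deletes. /luppoanlubod/ → lupoanlubod.
Rule 3 (final devoicing): /d/ is a voiced stop in word-final position, so it devoices to [t]. /lupoanlubod/ → lupoanlubot.

lupoanlubot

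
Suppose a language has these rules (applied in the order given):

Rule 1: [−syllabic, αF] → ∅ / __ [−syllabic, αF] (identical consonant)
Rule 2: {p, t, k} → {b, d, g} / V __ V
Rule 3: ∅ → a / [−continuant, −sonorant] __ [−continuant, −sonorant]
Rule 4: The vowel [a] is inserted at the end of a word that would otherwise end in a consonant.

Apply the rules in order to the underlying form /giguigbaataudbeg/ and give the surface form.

Rule 1 (degemination): no segment meets the environment; /giguigbaataudbeg/ is unchanged.
Rule 2 (intervocalic voicing): /t/ is a voiceless stop between vowels /a/ and /a/, so it voices to [d]. /giguigbaataudbeg/ → giguigbaadaudbeg.
Rule 3 (stop-cluster a-epenthesis): /g/ and /b/ form a stop–stop cluster, so [a] is inserted between them. /d/ and /b/ form a stop–stop cluster, so [a] is inserted between them. /giguigbaadaudbeg/ → giguigabaadaudabeg.
Rule 4 (final a-epenthesis): the form ends in the consonant /g/, so [a] is inserted word-finally. /giguigabaadaudabeg/ → giguigabaadaudabega.

giguigabaadaudabega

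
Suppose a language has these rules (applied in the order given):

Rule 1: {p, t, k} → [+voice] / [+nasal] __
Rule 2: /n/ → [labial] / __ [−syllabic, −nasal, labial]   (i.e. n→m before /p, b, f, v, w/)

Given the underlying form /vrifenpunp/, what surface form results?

Rule 1 (post-nasal voicing): /p/ is a voiceless stop immediately after the nasal /n/, so it voices to [b]. /p/ is a voiceless stop immediately after the nasal /n/, so it voices to [b]. /vrifenpunp/ → vrifenbunb.
Rule 2 (nasal place assimilation): /n/ precedes the labial consonant /b/, so it assimilates in place to [m]. /n/ precedes the labial consonant /b/, so it assimilates in place to [m]. /vrifenbunb/ → vrifembumb.

vrifembumb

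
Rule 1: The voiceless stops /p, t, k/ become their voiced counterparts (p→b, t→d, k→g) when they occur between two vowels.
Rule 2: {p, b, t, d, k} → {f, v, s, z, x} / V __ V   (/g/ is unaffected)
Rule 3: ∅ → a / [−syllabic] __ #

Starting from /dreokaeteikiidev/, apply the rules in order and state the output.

Rule 1 (intervocalic voicing): /k/ is a voiceless stop between vowels /o/ and /a/, so it voices to [g]. /t/ is a voiceless stop between vowels /e/ and /e/, so it voices to [d]. /k/ is a voiceless stop between vowels /i/ and /i/, so it voices to [g]. /dreokaeteikiidev/ → dreogaedeigiidev.
Rule 2 (intervocalic spirantization): /d/ is a stop between vowels /e/ and /e/, so it spirantizes to the fricative [z]. /d/ is a stop between vowels /i/ and /e/, so it spirantizes to the fricative [z]. /dreogaedeigiidev/ → dreogaezeigiizev.
Rule 3 (final a-epenthesis): the form ends in the consonant /v/, so [a] is inserted word-finally. /dreogaezeigiizev/ → dreogaezeigiizeva.

dreogaezeigiizeva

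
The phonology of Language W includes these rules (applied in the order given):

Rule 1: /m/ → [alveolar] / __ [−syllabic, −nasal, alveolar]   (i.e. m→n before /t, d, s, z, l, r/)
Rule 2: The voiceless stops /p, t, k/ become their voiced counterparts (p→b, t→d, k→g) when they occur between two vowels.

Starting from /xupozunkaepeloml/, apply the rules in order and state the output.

Rule 1 (nasal place assimilation): /m/ precedes the alveolar consonant /l/, so it assimilates in place to [n]. /xupozunkaepeloml/ → xupozunkaepelonl.
Rule 2 (intervocalic voicing): /p/ is a voiceless stop between vowels /u/ and /o/, so it voices to [b]. /p/ is a voiceless stop between vowels /e/ and /e/, so it voices to [b]. /xupozunkaepelonl/ → xubozunkaebelonl.

xubozunkaebelonl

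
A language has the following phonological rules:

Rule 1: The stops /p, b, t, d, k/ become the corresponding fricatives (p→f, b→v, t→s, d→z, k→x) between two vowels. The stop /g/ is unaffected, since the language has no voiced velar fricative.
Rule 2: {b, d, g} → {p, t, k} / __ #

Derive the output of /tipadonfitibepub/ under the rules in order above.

Rule 1 (intervocalic spirantization): /p/ is a stop between vowels /i/ and /a/, so it spirantizes to the fricative [f]. /d/ is a stop between vowels /a/ and /o/, so it spirantizes to the fricative [z]. /t/ is a stop between vowels /i/ and /i/, so it spirantizes to the fricative [s]. /b/ is a stop between vowels /i/ and /e/, so it spirantizes to the fricative [v]. /p/ is a stop between vowels /e/ and /u/, so it spirantizes to the fricative [f]. /tipadonfitibepub/ → tifazonfisivefub.
Rule 2 (final devoicing): /b/ is a voiced stop in word-final position, so it devoices to [p]. /tifazonfisivefub/ → tifazonfisivefup.

tifazonfisivefup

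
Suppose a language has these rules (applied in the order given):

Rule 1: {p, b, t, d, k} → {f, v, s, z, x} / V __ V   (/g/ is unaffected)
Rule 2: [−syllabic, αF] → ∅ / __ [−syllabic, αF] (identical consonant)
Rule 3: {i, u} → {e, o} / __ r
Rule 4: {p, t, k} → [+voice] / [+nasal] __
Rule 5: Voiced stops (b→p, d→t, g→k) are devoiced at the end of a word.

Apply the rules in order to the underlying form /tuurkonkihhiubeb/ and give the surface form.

Rule 1 (intervocalic spirantization): /b/ is a stop between vowels /u/ and /e/, so it spirantizes to the fricative [v]. /tuurkonkihhiubeb/ → tuurkonkihhiuveb.
Rule 2 (degemination): /hh/ is a geminate; the first /h/ deletes. /tuurkonkihhiuveb/ → tuurkonkihiuveb.
Rule 3 (pre-rhotic lowering): /u/ is a high vowel immediately before /r/, so it lowers to [o]. /tuurkonkihiuveb/ → tuorkonkihiuveb.
Rule 4 (post-nasal voicing): /k/ is a voiceless stop immediately after the nasal /n/, so it voices to [g]. /tuorkonkihiuveb/ → tuorkongihiuveb.
Rule 5 (final devoicing): /b/ is a voiced stop in word-final position, so it devoices to [p]. /tuorkongihiuveb/ → tuorkongihiuvep.

tuorkongihiuvep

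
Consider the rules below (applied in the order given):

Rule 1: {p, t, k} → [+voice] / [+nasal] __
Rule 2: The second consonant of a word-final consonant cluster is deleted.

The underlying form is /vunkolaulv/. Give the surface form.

Rule 1 (post-nasal voicing): /k/ is a voiceless stop immediately after the nasal /n/, so it voices to [g]. /vunkolaulv/ → vungolaulv.
Rule 2 (final cluster simplification): /v/ is the second consonant of a word-final cluster /lv/, so it deletes. /vungolaulv/ → vungolaul.

vungolaul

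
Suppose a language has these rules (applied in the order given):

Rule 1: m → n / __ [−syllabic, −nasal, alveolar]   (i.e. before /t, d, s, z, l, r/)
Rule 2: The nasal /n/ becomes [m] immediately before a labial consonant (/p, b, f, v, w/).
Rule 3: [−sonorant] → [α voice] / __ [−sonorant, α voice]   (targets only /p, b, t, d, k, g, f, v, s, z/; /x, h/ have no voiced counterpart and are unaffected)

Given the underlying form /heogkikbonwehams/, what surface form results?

heokkigbomwehans

Rule 1 (nasal place assimilation): /m/ precedes the alveolar consonant /s/, so it assimilates in place to [n]. /heogkikbonwehams/ → heogkikbonwehans.
Rule 2 (nasal place assimilation): /n/ precedes the labial consonant /w/, so it assimilates in place to [m]. /heogkikbonwehans/ → heogkikbomwehans.
Rule 3 (regressive voicing assimilation): /g/ precedes the voiceless obstruent /k/, so it devoices to [k] by assimilation. /k/ precedes the voiced obstruent /b/, so it voices to [g] by assimilation. /heogkikbomwehans/ → heokkigbomwehans.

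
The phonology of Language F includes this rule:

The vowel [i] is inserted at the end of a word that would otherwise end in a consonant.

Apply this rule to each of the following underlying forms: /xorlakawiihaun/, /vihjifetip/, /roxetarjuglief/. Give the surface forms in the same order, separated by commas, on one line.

xorlakawiihauni, vihjifetipi, roxetarjugliefi

/xorlakawiihaun/: the form ends in the consonant /n/, so [i] is inserted word-finally. → [xorlakawiihauni].
/vihjifetip/: the form ends in the consonant /p/, so [i] is inserted word-finally. → [vihjifetipi].
/roxetarjuglief/: the form ends in the consonant /f/, so [i] is inserted word-finally. → [roxetarjugliefi].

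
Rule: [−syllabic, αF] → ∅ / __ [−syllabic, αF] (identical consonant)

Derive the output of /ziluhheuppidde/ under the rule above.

ziluheupide

/hh/ is a geminate; the first /h/ deletes.
/pp/ is a geminate; the first /p/ deletes.
/dd/ is a geminate; the first /d/ deletes.
Surface form: [ziluheupide].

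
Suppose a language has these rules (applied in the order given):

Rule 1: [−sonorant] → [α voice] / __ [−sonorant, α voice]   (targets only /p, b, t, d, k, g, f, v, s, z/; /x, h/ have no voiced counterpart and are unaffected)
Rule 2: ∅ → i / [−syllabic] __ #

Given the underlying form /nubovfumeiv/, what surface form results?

Rule 1 (regressive voicing assimilation): /v/ precedes the voiceless obstruent /f/, so it devoices to [f] by assimilation. /nubovfumeiv/ → nuboffumeiv.
Rule 2 (final i-epenthesis): the form ends in the consonant /v/, so [i] is inserted word-finally. /nuboffumeiv/ → nuboffumeivi.

nuboffumeivi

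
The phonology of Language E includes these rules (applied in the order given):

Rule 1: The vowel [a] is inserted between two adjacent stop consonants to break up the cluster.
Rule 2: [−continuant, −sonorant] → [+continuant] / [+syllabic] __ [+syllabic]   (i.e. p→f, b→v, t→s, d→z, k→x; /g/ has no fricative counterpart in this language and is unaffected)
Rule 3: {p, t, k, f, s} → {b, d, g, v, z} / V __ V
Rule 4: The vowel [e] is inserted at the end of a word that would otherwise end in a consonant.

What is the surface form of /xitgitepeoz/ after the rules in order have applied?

Rule 1 (stop-cluster a-epenthesis): /t/ and /g/ form a stop–stop cluster, so [a] is inserted between them. /xitgitepeoz/ → xitagitepeoz.
Rule 2 (intervocalic spirantization): /t/ is a stop between vowels /i/ and /a/, so it spirantizes to the fricative [s]. /t/ is a stop between vowels /i/ and /e/, so it spirantizes to the fricative [s]. /p/ is a stop between vowels /e/ and /e/, so it spirantizes to the fricative [f]. /xitagitepeoz/ → xisagisefeoz.
Rule 3 (intervocalic voicing): /s/ is a voiceless obstruent between vowels /i/ and /a/, so it voices to [z]. /s/ is a voiceless obstruent between vowels /i/ and /e/, so it voices to [z]. /f/ is a voiceless obstruent between vowels /e/ and /e/, so it voices to [v]. /xisagisefeoz/ → xizagizeveoz.
Rule 4 (final e-epenthesis): the form ends in the consonant /z/, so [e] is inserted word-finally. /xizagizeveoz/ → xizagizeveoze.

xizagizeveoze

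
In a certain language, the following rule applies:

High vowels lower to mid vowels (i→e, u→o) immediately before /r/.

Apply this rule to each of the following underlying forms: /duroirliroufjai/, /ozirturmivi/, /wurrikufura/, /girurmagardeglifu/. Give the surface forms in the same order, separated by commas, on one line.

/duroirliroufjai/: /u/ is a high vowel immediately before /r/, so it lowers to [o]. /i/ is a high vowel immediately before /r/, so it lowers to [e]. /i/ is a high vowel immediately before /r/, so it lowers to [e]. → [doroerleroufjai].
/ozirturmivi/: /i/ is a high vowel immediately before /r/, so it lowers to [e]. /u/ is a high vowel immediately before /r/, so it lowers to [o]. → [ozertormivi].
/wurrikufura/: /u/ is a high vowel immediately before /r/, so it lowers to [o]. /u/ is a high vowel immediately before /r/, so it lowers to [o]. → [worrikufora].
/girurmagardeglifu/: /i/ is a high vowel immediately before /r/, so it lowers to [e]. /u/ is a high vowel immediately before /r/, so it lowers to [o]. → [gerormagardeglifu].

doroerleroufjai, ozertormivi, worrikufora, gerormagardeglifu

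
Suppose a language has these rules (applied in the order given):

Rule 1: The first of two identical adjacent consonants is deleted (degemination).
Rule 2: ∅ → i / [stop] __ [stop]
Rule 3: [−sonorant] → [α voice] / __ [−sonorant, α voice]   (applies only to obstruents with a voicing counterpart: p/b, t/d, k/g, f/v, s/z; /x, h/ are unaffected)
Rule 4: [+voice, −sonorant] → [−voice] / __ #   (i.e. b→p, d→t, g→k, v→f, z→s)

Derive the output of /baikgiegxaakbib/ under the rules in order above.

Rule 1 (degemination): no segment meets the environment; /baikgiegxaakbib/ is unchanged.
Rule 2 (stop-cluster i-epenthesis): /k/ and /g/ form a stop–stop cluster, so [i] is inserted between them. /k/ and /b/ form a stop–stop cluster, so [i] is inserted between them. /baikgiegxaakbib/ → baikigiegxaakibib.
Rule 3 (regressive voicing assimilation): /g/ precedes the voiceless obstruent /x/, so it devoices to [k] by assimilation. /baikigiegxaakibib/ → baikigiekxaakibib.
Rule 4 (final devoicing): /b/ is a voiced obstruent in word-final position, so it devoices to [p]. /baikigiekxaakibib/ → baikigiekxaakibip.

baikigiekxaakibip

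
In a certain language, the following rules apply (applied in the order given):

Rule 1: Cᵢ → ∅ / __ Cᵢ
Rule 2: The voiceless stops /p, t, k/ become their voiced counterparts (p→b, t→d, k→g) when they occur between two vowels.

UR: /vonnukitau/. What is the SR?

vonugidau

Rule 1 (degemination): /nn/ is a geminate; the first /n/ deletes. /vonnukitau/ → vonukitau.
Rule 2 (intervocalic voicing): /k/ is a voiceless stop between vowels /u/ and /i/, so it voices to [g]. /t/ is a voiceless stop between vowels /i/ and /a/, so it voices to [d]. /vonukitau/ → vonugidau.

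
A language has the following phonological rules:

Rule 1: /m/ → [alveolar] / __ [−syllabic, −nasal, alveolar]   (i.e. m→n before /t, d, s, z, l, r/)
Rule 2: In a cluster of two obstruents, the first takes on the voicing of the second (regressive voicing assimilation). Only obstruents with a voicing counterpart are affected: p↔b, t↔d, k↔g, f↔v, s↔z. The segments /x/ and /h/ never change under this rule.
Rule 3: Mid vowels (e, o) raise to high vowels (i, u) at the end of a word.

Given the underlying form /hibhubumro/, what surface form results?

Rule 1 (nasal place assimilation): /m/ precedes the alveolar consonant /r/, so it assimilates in place to [n]. /hibhubumro/ → hibhubunro.
Rule 2 (regressive voicing assimilation): /b/ precedes the voiceless obstruent /h/, so it devoices to [p] by assimilation. /hibhubunro/ → hiphubunro.
Rule 3 (final vowel raising): /o/ is a mid vowel in word-final position, so it raises to [u]. /hiphubunro/ → hiphubunru.

hiphubunru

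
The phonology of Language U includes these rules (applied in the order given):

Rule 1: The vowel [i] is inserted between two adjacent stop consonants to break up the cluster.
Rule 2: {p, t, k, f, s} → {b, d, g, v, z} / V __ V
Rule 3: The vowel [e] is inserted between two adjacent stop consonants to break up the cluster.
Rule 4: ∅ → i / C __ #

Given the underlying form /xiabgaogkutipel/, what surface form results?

xiabigaogigudibeli

Rule 1 (stop-cluster i-epenthesis): /b/ and /g/ form a stop–stop cluster, so [i] is inserted between them. /g/ and /k/ form a stop–stop cluster, so [i] is inserted between them. /xiabgaogkutipel/ → xiabigaogikutipel.
Rule 2 (intervocalic voicing): /k/ is a voiceless obstruent between vowels /i/ and /u/, so it voices to [g]. /t/ is a voiceless obstruent between vowels /u/ and /i/, so it voices to [d]. /p/ is a voiceless obstruent between vowels /i/ and /e/, so it voices to [b]. /xiabigaogikutipel/ → xiabigaogigudibel.
Rule 3 (stop-cluster e-epenthesis): no segment meets the environment; /xiabigaogigudibel/ is unchanged.
Rule 4 (final i-epenthesis): the form ends in the consonant /l/, so [i] is inserted word-finally. /xiabigaogigudibel/ → xiabigaogigudibeli.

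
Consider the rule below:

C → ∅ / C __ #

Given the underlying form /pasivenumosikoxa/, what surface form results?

No segment of /pasivenumosikoxa/ meets the structural description of the rule, so the form surfaces unchanged.

pasivenumosikoxa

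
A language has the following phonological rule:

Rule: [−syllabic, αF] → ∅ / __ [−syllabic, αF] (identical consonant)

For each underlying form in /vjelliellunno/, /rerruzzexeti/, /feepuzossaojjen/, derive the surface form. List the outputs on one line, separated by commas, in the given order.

/vjelliellunno/: /ll/ is a geminate; the first /l/ deletes. /ll/ is a geminate; the first /l/ deletes. /nn/ is a geminate; the first /n/ deletes. → [vjelieluno].
/rerruzzexeti/: /rr/ is a geminate; the first /r/ deletes. /zz/ is a geminate; the first /z/ deletes. → [reruzexeti].
/feepuzossaojjen/: /ss/ is a geminate; the first /s/ deletes. /jj/ is a geminate; the first /j/ deletes. → [feepuzosaojen].

vjelieluno, reruzexeti, feepuzosaojen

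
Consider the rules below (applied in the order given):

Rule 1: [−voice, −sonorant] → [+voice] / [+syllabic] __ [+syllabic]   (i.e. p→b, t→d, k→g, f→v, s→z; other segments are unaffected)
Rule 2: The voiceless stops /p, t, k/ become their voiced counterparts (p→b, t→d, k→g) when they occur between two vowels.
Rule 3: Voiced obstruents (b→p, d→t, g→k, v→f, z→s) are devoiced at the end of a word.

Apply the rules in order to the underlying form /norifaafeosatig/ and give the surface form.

norivaaveozadik

Rule 1 (intervocalic voicing): /f/ is a voiceless obstruent between vowels /i/ and /a/, so it voices to [v]. /f/ is a voiceless obstruent between vowels /a/ and /e/, so it voices to [v]. /s/ is a voiceless obstruent between vowels /o/ and /a/, so it voices to [z]. /t/ is a voiceless obstruent between vowels /a/ and /i/, so it voices to [d]. /norifaafeosatig/ → norivaaveozadig.
Rule 2 (intervocalic voicing): no segment meets the environment; /norivaaveozadig/ is unchanged.
Rule 3 (final devoicing): /g/ is a voiced obstruent in word-final position, so it devoices to [k]. /norivaaveozadig/ → norivaaveozadik.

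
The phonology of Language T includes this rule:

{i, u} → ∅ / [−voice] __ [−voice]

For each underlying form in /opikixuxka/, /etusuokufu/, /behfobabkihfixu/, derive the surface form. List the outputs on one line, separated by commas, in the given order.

opkxxka, etsuokfu, behfobabkhfxu

/opikixuxka/: /i/ is a high vowel flanked by voiceless consonants /p/ and /k/, so it deletes. /i/ is a high vowel flanked by voiceless consonants /k/ and /x/, so it deletes. /u/ is a high vowel flanked by voiceless consonants /x/ and /x/, so it deletes. → [opkxxka].
/etusuokufu/: /u/ is a high vowel flanked by voiceless consonants /t/ and /s/, so it deletes. /u/ is a high vowel flanked by voiceless consonants /k/ and /f/, so it deletes. → [etsuokfu].
/behfobabkihfixu/: /i/ is a high vowel flanked by voiceless consonants /k/ and /h/, so it deletes. /i/ is a high vowel flanked by voiceless consonants /f/ and /x/, so it deletes. → [behfobabkhfxu].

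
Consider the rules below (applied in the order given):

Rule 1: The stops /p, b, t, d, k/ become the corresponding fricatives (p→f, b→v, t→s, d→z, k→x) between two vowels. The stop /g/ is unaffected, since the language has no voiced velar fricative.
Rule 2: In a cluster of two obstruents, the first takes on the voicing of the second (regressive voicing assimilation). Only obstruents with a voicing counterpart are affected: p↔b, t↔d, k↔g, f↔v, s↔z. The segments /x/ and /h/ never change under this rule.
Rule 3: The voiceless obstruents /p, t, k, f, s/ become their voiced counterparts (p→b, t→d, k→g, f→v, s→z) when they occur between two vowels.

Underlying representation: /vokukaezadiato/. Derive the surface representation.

voxuxaezaziazo

Rule 1 (intervocalic spirantization): /k/ is a stop between vowels /o/ and /u/, so it spirantizes to the fricative [x]. /k/ is a stop between vowels /u/ and /a/, so it spirantizes to the fricative [x]. /d/ is a stop between vowels /a/ and /i/, so it spirantizes to the fricative [z]. /t/ is a stop between vowels /a/ and /o/, so it spirantizes to the fricative [s]. /vokukaezadiato/ → voxuxaezaziaso.
Rule 2 (regressive voicing assimilation): no segment meets the environment; /voxuxaezaziaso/ is unchanged.
Rule 3 (intervocalic voicing): /s/ is a voiceless obstruent between vowels /a/ and /o/, so it voices to [z]. /voxuxaezaziaso/ → voxuxaezaziazo.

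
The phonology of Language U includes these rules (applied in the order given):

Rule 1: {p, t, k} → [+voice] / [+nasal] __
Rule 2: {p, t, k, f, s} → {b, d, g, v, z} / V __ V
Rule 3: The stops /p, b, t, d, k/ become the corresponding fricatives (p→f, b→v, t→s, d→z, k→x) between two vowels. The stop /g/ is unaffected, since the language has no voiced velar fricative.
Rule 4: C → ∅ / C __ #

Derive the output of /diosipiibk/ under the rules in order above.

Rule 1 (post-nasal voicing): no segment meets the environment; /diosipiibk/ is unchanged.
Rule 2 (intervocalic voicing): /s/ is a voiceless obstruent between vowels /o/ and /i/, so it voices to [z]. /p/ is a voiceless obstruent between vowels /i/ and /i/, so it voices to [b]. /diosipiibk/ → diozibiibk.
Rule 3 (intervocalic spirantization): /b/ is a stop between vowels /i/ and /i/, so it spirantizes to the fricative [v]. /diozibiibk/ → dioziviibk.
Rule 4 (final cluster simplification): /k/ is the second consonant of a word-final cluster /bk/, so it deletes. /dioziviibk/ → dioziviib.

dioziviib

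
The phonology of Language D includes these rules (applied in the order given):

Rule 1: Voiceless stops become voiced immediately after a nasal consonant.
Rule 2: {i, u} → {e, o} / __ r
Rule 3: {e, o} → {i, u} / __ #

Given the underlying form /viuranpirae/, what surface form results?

Rule 1 (post-nasal voicing): /p/ is a voiceless stop immediately after the nasal /n/, so it voices to [b]. /viuranpirae/ → viuranbirae.
Rule 2 (pre-rhotic lowering): /u/ is a high vowel immediately before /r/, so it lowers to [o]. /i/ is a high vowel immediately before /r/, so it lowers to [e]. /viuranbirae/ → vioranberae.
Rule 3 (final vowel raising): /e/ is a mid vowel in word-final position, so it raises to [i]. /vioranberae/ → vioranberai.

vioranberai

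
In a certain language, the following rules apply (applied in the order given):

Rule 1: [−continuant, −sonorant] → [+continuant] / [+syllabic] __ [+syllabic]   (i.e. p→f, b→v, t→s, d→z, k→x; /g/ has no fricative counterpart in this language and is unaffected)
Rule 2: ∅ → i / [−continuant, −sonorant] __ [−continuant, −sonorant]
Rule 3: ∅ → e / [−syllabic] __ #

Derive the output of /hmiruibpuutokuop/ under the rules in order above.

hmiruibipuusoxuope

Rule 1 (intervocalic spirantization): /t/ is a stop between vowels /u/ and /o/, so it spirantizes to the fricative [s]. /k/ is a stop between vowels /o/ and /u/, so it spirantizes to the fricative [x]. /hmiruibpuutokuop/ → hmiruibpuusoxuop.
Rule 2 (stop-cluster i-epenthesis): /b/ and /p/ form a stop–stop cluster, so [i] is inserted between them. /hmiruibpuusoxuop/ → hmiruibipuusoxuop.
Rule 3 (final e-epenthesis): the form ends in the consonant /p/, so [e] is inserted word-finally. /hmiruibipuusoxuop/ → hmiruibipuusoxuope.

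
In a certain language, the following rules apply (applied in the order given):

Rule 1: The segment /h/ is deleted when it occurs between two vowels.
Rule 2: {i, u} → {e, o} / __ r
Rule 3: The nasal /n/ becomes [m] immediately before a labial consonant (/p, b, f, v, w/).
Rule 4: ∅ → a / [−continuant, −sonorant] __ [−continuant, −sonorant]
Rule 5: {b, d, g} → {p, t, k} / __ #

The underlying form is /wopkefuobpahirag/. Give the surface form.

Rule 1 (intervocalic h-deletion): /h/ occurs between vowels /a/ and /i/, so it deletes. /wopkefuobpahirag/ → wopkefuobpairag.
Rule 2 (pre-rhotic lowering): /i/ is a high vowel immediately before /r/, so it lowers to [e]. /wopkefuobpairag/ → wopkefuobpaerag.
Rule 3 (nasal place assimilation): no segment meets the environment; /wopkefuobpaerag/ is unchanged.
Rule 4 (stop-cluster a-epenthesis): /p/ and /k/ form a stop–stop cluster, so [a] is inserted between them. /b/ and /p/ form a stop–stop cluster, so [a] is inserted between them. /wopkefuobpaerag/ → wopakefuobapaerag.
Rule 5 (final devoicing): /g/ is a voiced stop in word-final position, so it devoices to [k]. /wopakefuobapaerag/ → wopakefuobapaerak.

wopakefuobapaerak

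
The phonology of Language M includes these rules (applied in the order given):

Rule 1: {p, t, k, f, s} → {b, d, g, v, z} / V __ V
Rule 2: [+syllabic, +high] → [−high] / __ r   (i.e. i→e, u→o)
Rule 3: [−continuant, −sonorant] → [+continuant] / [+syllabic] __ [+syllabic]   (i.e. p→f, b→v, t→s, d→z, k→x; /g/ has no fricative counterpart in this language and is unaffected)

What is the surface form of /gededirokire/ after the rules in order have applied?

gezezerogere

Rule 1 (intervocalic voicing): /k/ is a voiceless obstruent between vowels /o/ and /i/, so it voices to [g]. /gededirokire/ → gededirogire.
Rule 2 (pre-rhotic lowering): /i/ is a high vowel immediately before /r/, so it lowers to [e]. /i/ is a high vowel immediately before /r/, so it lowers to [e]. /gededirogire/ → gedederogere.
Rule 3 (intervocalic spirantization): /d/ is a stop between vowels /e/ and /e/, so it spirantizes to the fricative [z]. /d/ is a stop between vowels /e/ and /e/, so it spirantizes to the fricative [z]. /gedederogere/ → gezezerogere.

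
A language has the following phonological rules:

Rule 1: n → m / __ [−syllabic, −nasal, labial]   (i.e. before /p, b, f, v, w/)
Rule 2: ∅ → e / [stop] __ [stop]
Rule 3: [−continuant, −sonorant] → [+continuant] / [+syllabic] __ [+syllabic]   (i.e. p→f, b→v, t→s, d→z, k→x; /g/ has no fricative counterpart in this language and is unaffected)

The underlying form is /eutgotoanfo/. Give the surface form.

Rule 1 (nasal place assimilation): /n/ precedes the labial consonant /f/, so it assimilates in place to [m]. /eutgotoanfo/ → eutgotoamfo.
Rule 2 (stop-cluster e-epenthesis): /t/ and /g/ form a stop–stop cluster, so [e] is inserted between them. /eutgotoamfo/ → eutegotoamfo.
Rule 3 (intervocalic spirantization): /t/ is a stop between vowels /u/ and /e/, so it spirantizes to the fricative [s]. /t/ is a stop between vowels /o/ and /o/, so it spirantizes to the fricative [s]. /eutegotoamfo/ → eusegosoamfo.

eusegosoamfo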